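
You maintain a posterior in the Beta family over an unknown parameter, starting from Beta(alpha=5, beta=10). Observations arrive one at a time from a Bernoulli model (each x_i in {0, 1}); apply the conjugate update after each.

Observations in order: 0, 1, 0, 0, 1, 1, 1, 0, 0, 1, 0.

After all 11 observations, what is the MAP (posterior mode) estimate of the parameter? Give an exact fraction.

obs 1: x=0 → posterior Beta(5, 11)
obs 2: x=1 → posterior Beta(6, 11)
obs 3: x=0 → posterior Beta(6, 12)
obs 4: x=0 → posterior Beta(6, 13)
obs 5: x=1 → posterior Beta(7, 13)
obs 6: x=1 → posterior Beta(8, 13)
obs 7: x=1 → posterior Beta(9, 13)
obs 8: x=0 → posterior Beta(9, 14)
obs 9: x=0 → posterior Beta(9, 15)
obs 10: x=1 → posterior Beta(10, 15)
obs 11: x=0 → posterior Beta(10, 16)

3/8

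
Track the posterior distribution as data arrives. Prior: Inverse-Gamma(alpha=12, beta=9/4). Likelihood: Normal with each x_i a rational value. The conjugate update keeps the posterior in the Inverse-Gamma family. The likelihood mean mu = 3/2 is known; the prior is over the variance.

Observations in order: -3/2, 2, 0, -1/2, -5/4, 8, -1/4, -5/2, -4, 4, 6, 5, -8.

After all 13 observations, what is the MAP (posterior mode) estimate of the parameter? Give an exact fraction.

1985/312

obs 1: x=-3/2 → posterior Inverse-Gamma(25/2, 27/4)
obs 2: x=2 → posterior Inverse-Gamma(13, 55/8)
obs 3: x=0 → posterior Inverse-Gamma(27/2, 8)
obs 4: x=-1/2 → posterior Inverse-Gamma(14, 10)
obs 5: x=-5/4 → posterior Inverse-Gamma(29/2, 441/32)
obs 6: x=8 → posterior Inverse-Gamma(15, 1117/32)
obs 7: x=-1/4 → posterior Inverse-Gamma(31/2, 583/16)
obs 8: x=-5/2 → posterior Inverse-Gamma(16, 711/16)
obs 9: x=-4 → posterior Inverse-Gamma(33/2, 953/16)
obs 10: x=4 → posterior Inverse-Gamma(17, 1003/16)
obs 11: x=6 → posterior Inverse-Gamma(35/2, 1165/16)
obs 12: x=5 → posterior Inverse-Gamma(18, 1263/16)
obs 13: x=-8 → posterior Inverse-Gamma(37/2, 1985/16)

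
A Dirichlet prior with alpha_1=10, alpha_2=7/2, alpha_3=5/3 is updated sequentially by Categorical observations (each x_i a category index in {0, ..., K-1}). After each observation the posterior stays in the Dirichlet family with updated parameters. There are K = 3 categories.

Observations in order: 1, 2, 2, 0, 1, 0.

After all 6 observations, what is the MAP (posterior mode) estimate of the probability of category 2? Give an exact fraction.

obs 1: x=1 → posterior Dirichlet(10, 9/2, 5/3)
obs 2: x=2 → posterior Dirichlet(10, 9/2, 8/3)
obs 3: x=2 → posterior Dirichlet(10, 9/2, 11/3)
obs 4: x=0 → posterior Dirichlet(11, 9/2, 11/3)
obs 5: x=1 → posterior Dirichlet(11, 11/2, 11/3)
obs 6: x=0 → posterior Dirichlet(12, 11/2, 11/3)

16/109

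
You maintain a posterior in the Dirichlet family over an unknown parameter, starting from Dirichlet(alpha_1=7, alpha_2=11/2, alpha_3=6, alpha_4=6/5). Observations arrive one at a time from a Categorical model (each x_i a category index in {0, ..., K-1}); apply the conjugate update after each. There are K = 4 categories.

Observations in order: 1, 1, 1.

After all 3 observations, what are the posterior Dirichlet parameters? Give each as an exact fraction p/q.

obs 1: x=1 → posterior Dirichlet(7, 13/2, 6, 6/5)
obs 2: x=1 → posterior Dirichlet(7, 15/2, 6, 6/5)
obs 3: x=1 → posterior Dirichlet(7, 17/2, 6, 6/5)

alpha_1=7, alpha_2=17/2, alpha_3=6, alpha_4=6/5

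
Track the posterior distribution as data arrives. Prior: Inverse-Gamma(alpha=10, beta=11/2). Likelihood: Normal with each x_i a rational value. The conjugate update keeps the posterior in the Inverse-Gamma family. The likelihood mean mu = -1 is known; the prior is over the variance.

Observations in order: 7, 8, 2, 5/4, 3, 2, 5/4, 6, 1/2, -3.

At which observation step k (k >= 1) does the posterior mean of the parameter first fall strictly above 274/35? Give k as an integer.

obs 1: x=7 → posterior Inverse-Gamma(21/2, 75/2)
obs 2: x=8 → posterior Inverse-Gamma(11, 78)
obs 3: x=2 → posterior Inverse-Gamma(23/2, 165/2)
obs 4: x=5/4 → posterior Inverse-Gamma(12, 2721/32)
obs 5: x=3 → posterior Inverse-Gamma(25/2, 2977/32)
obs 6: x=2 → posterior Inverse-Gamma(13, 3121/32)
obs 7: x=5/4 → posterior Inverse-Gamma(27/2, 1601/16)
obs 8: x=6 → posterior Inverse-Gamma(14, 1993/16)
obs 9: x=1/2 → posterior Inverse-Gamma(29/2, 2011/16)
obs 10: x=-3 → posterior Inverse-Gamma(15, 2043/16)

k = 3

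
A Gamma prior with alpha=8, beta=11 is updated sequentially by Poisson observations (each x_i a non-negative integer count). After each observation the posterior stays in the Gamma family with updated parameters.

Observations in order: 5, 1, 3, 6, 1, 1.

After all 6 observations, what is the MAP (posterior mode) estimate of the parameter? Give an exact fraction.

24/17

obs 1: x=5 → posterior Gamma(13, 12)
obs 2: x=1 → posterior Gamma(14, 13)
obs 3: x=3 → posterior Gamma(17, 14)
obs 4: x=6 → posterior Gamma(23, 15)
obs 5: x=1 → posterior Gamma(24, 16)
obs 6: x=1 → posterior Gamma(25, 17)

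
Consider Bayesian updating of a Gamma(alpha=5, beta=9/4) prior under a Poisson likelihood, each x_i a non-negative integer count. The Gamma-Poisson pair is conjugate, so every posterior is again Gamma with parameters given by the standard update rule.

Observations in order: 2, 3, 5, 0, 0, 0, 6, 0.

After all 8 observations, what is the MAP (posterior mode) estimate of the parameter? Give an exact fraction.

80/41

obs 1: x=2 → posterior Gamma(7, 13/4)
obs 2: x=3 → posterior Gamma(10, 17/4)
obs 3: x=5 → posterior Gamma(15, 21/4)
obs 4: x=0 → posterior Gamma(15, 25/4)
obs 5: x=0 → posterior Gamma(15, 29/4)
obs 6: x=0 → posterior Gamma(15, 33/4)
obs 7: x=6 → posterior Gamma(21, 37/4)
obs 8: x=0 → posterior Gamma(21, 41/4)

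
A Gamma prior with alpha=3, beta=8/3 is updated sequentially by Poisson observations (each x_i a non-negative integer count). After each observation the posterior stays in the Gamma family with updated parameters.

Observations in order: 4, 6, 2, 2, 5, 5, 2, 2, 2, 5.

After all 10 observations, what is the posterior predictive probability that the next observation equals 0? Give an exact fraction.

1075911801979993982060429252856123779115487368830416064610304/19310190372059488381094285355165279899970826455821171984230321

obs 1: x=4 → posterior Gamma(7, 11/3)
obs 2: x=6 → posterior Gamma(13, 14/3)
obs 3: x=2 → posterior Gamma(15, 17/3)
obs 4: x=2 → posterior Gamma(17, 20/3)
obs 5: x=5 → posterior Gamma(22, 23/3)
obs 6: x=5 → posterior Gamma(27, 26/3)
obs 7: x=2 → posterior Gamma(29, 29/3)
obs 8: x=2 → posterior Gamma(31, 32/3)
obs 9: x=2 → posterior Gamma(33, 35/3)
obs 10: x=5 → posterior Gamma(38, 38/3)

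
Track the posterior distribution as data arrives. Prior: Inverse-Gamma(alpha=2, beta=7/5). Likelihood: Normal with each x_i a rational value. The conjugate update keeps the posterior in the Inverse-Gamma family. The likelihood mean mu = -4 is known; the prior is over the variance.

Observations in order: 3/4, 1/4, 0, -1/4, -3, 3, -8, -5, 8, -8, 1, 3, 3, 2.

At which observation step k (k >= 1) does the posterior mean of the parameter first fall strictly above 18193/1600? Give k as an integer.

k = 3

obs 1: x=3/4 → posterior Inverse-Gamma(5/2, 2029/160)
obs 2: x=1/4 → posterior Inverse-Gamma(3, 1737/80)
obs 3: x=0 → posterior Inverse-Gamma(7/2, 2377/80)
obs 4: x=-1/4 → posterior Inverse-Gamma(4, 5879/160)
obs 5: x=-3 → posterior Inverse-Gamma(9/2, 5959/160)
obs 6: x=3 → posterior Inverse-Gamma(5, 9879/160)
obs 7: x=-8 → posterior Inverse-Gamma(11/2, 11159/160)
obs 8: x=-5 → posterior Inverse-Gamma(6, 11239/160)
obs 9: x=8 → posterior Inverse-Gamma(13/2, 22759/160)
obs 10: x=-8 → posterior Inverse-Gamma(7, 24039/160)
obs 11: x=1 → posterior Inverse-Gamma(15/2, 26039/160)
obs 12: x=3 → posterior Inverse-Gamma(8, 29959/160)
obs 13: x=3 → posterior Inverse-Gamma(17/2, 33879/160)
obs 14: x=2 → posterior Inverse-Gamma(9, 36759/160)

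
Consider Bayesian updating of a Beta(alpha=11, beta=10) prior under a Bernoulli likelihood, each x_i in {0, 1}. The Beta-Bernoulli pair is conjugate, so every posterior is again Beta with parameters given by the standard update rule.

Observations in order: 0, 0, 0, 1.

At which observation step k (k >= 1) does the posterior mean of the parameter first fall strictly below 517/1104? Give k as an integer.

obs 1: x=0 → posterior Beta(11, 11)
obs 2: x=0 → posterior Beta(11, 12)
obs 3: x=0 → posterior Beta(11, 13)
obs 4: x=1 → posterior Beta(12, 13)

k = 3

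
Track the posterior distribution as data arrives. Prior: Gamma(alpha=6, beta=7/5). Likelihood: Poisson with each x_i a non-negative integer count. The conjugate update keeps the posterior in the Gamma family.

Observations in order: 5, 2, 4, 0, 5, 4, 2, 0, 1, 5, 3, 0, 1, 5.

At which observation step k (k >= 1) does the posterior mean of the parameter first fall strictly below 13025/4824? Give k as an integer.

k = 13

obs 1: x=5 → posterior Gamma(11, 12/5)
obs 2: x=2 → posterior Gamma(13, 17/5)
obs 3: x=4 → posterior Gamma(17, 22/5)
obs 4: x=0 → posterior Gamma(17, 27/5)
obs 5: x=5 → posterior Gamma(22, 32/5)
obs 6: x=4 → posterior Gamma(26, 37/5)
obs 7: x=2 → posterior Gamma(28, 42/5)
obs 8: x=0 → posterior Gamma(28, 47/5)
obs 9: x=1 → posterior Gamma(29, 52/5)
obs 10: x=5 → posterior Gamma(34, 57/5)
obs 11: x=3 → posterior Gamma(37, 62/5)
obs 12: x=0 → posterior Gamma(37, 67/5)
obs 13: x=1 → posterior Gamma(38, 72/5)
obs 14: x=5 → posterior Gamma(43, 77/5)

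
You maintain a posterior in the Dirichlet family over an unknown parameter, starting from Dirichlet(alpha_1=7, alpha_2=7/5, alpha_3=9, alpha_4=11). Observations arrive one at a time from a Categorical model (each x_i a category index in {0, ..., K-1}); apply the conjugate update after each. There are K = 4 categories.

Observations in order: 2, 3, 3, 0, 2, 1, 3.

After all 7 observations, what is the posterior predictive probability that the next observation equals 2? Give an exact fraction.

obs 1: x=2 → posterior Dirichlet(7, 7/5, 10, 11)
obs 2: x=3 → posterior Dirichlet(7, 7/5, 10, 12)
obs 3: x=3 → posterior Dirichlet(7, 7/5, 10, 13)
obs 4: x=0 → posterior Dirichlet(8, 7/5, 10, 13)
obs 5: x=2 → posterior Dirichlet(8, 7/5, 11, 13)
obs 6: x=1 → posterior Dirichlet(8, 12/5, 11, 13)
obs 7: x=3 → posterior Dirichlet(8, 12/5, 11, 14)

55/177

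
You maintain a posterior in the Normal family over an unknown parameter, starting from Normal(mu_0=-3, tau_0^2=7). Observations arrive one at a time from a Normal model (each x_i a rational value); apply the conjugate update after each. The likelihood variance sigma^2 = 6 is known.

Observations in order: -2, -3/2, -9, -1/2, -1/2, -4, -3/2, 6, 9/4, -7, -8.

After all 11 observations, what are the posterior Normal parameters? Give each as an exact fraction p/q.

mu_0=-793/332, tau_0^2=42/83

obs 1: x=-2 → posterior Normal(-32/13, 42/13)
obs 2: x=-3/2 → posterior Normal(-17/8, 21/10)
obs 3: x=-9 → posterior Normal(-211/54, 14/9)
obs 4: x=-1/2 → posterior Normal(-109/34, 21/17)
obs 5: x=-1/2 → posterior Normal(-225/82, 42/41)
obs 6: x=-4 → posterior Normal(-281/96, 7/8)
obs 7: x=-3/2 → posterior Normal(-151/55, 42/55)
obs 8: x=6 → posterior Normal(-109/62, 21/31)
obs 9: x=9/4 → posterior Normal(-373/276, 14/23)
obs 10: x=-7 → posterior Normal(-569/304, 21/38)
obs 11: x=-8 → posterior Normal(-793/332, 42/83)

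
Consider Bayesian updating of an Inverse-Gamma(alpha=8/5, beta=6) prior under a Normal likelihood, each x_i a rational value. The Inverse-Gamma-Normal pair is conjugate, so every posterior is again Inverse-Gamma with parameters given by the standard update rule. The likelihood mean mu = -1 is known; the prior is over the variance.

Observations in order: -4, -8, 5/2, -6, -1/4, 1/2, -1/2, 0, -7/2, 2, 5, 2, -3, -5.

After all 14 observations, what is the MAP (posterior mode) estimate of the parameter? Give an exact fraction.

obs 1: x=-4 → posterior Inverse-Gamma(21/10, 21/2)
obs 2: x=-8 → posterior Inverse-Gamma(13/5, 35)
obs 3: x=5/2 → posterior Inverse-Gamma(31/10, 329/8)
obs 4: x=-6 → posterior Inverse-Gamma(18/5, 429/8)
obs 5: x=-1/4 → posterior Inverse-Gamma(41/10, 1725/32)
obs 6: x=1/2 → posterior Inverse-Gamma(23/5, 1761/32)
obs 7: x=-1/2 → posterior Inverse-Gamma(51/10, 1765/32)
obs 8: x=0 → posterior Inverse-Gamma(28/5, 1781/32)
obs 9: x=-7/2 → posterior Inverse-Gamma(61/10, 1881/32)
obs 10: x=2 → posterior Inverse-Gamma(33/5, 2025/32)
obs 11: x=5 → posterior Inverse-Gamma(71/10, 2601/32)
obs 12: x=2 → posterior Inverse-Gamma(38/5, 2745/32)
obs 13: x=-3 → posterior Inverse-Gamma(81/10, 2809/32)
obs 14: x=-5 → posterior Inverse-Gamma(43/5, 3065/32)

15325/1536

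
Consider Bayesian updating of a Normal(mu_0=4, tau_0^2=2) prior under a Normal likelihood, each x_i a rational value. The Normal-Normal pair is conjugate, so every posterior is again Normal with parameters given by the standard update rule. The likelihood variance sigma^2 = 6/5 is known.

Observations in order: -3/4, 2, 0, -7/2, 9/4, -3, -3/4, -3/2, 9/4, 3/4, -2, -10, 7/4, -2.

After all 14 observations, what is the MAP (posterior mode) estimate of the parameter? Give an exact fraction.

obs 1: x=-3/4 → posterior Normal(33/32, 3/4)
obs 2: x=2 → posterior Normal(73/52, 6/13)
obs 3: x=0 → posterior Normal(73/72, 1/3)
obs 4: x=-7/2 → posterior Normal(3/92, 6/23)
obs 5: x=9/4 → posterior Normal(3/7, 3/14)
obs 6: x=-3 → posterior Normal(-1/11, 2/11)
obs 7: x=-3/4 → posterior Normal(-27/152, 3/19)
obs 8: x=-3/2 → posterior Normal(-57/172, 6/43)
obs 9: x=9/4 → posterior Normal(-1/16, 1/8)
obs 10: x=3/4 → posterior Normal(3/212, 6/53)
obs 11: x=-2 → posterior Normal(-37/232, 3/29)
obs 12: x=-10 → posterior Normal(-79/84, 2/21)
obs 13: x=7/4 → posterior Normal(-101/136, 3/34)
obs 14: x=-2 → posterior Normal(-121/146, 6/73)

-121/146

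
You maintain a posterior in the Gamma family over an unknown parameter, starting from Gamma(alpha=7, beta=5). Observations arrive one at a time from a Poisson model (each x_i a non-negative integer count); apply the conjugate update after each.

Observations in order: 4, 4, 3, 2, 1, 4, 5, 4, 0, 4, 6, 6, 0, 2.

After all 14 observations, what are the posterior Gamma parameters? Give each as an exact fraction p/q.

alpha=52, beta=19

obs 1: x=4 → posterior Gamma(11, 6)
obs 2: x=4 → posterior Gamma(15, 7)
obs 3: x=3 → posterior Gamma(18, 8)
obs 4: x=2 → posterior Gamma(20, 9)
obs 5: x=1 → posterior Gamma(21, 10)
obs 6: x=4 → posterior Gamma(25, 11)
obs 7: x=5 → posterior Gamma(30, 12)
obs 8: x=4 → posterior Gamma(34, 13)
obs 9: x=0 → posterior Gamma(34, 14)
obs 10: x=4 → posterior Gamma(38, 15)
obs 11: x=6 → posterior Gamma(44, 16)
obs 12: x=6 → posterior Gamma(50, 17)
obs 13: x=0 → posterior Gamma(50, 18)
obs 14: x=2 → posterior Gamma(52, 19)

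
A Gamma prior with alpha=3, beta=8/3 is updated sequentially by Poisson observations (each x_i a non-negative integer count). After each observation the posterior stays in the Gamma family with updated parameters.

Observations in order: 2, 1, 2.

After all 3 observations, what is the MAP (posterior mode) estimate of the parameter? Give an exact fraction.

obs 1: x=2 → posterior Gamma(5, 11/3)
obs 2: x=1 → posterior Gamma(6, 14/3)
obs 3: x=2 → posterior Gamma(8, 17/3)

21/17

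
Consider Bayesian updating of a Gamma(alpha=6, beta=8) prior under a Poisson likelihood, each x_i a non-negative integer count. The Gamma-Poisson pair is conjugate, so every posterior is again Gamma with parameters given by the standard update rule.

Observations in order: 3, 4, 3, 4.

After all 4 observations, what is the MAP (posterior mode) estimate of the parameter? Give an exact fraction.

obs 1: x=3 → posterior Gamma(9, 9)
obs 2: x=4 → posterior Gamma(13, 10)
obs 3: x=3 → posterior Gamma(16, 11)
obs 4: x=4 → posterior Gamma(20, 12)

19/12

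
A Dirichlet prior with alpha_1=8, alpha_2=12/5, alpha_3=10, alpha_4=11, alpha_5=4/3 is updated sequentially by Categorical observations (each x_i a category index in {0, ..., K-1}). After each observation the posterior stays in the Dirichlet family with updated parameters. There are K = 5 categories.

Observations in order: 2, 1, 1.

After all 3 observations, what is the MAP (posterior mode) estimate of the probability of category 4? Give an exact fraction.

5/461

obs 1: x=2 → posterior Dirichlet(8, 12/5, 11, 11, 4/3)
obs 2: x=1 → posterior Dirichlet(8, 17/5, 11, 11, 4/3)
obs 3: x=1 → posterior Dirichlet(8, 22/5, 11, 11, 4/3)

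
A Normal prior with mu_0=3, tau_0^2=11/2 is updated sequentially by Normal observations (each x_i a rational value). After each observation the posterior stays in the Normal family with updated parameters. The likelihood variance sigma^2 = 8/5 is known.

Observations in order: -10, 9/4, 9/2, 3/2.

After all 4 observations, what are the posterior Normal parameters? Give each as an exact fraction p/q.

mu_0=-193/944, tau_0^2=22/59

obs 1: x=-10 → posterior Normal(-502/71, 88/71)
obs 2: x=9/4 → posterior Normal(-1513/504, 44/63)
obs 3: x=9/2 → posterior Normal(-523/724, 88/181)
obs 4: x=3/2 → posterior Normal(-193/944, 22/59)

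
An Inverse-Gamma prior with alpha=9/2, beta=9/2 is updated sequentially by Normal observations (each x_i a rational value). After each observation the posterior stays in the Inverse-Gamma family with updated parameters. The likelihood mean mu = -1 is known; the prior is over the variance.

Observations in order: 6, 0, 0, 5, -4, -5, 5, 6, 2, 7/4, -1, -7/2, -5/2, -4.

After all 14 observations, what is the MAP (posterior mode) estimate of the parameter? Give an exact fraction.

3841/400

obs 1: x=6 → posterior Inverse-Gamma(5, 29)
obs 2: x=0 → posterior Inverse-Gamma(11/2, 59/2)
obs 3: x=0 → posterior Inverse-Gamma(6, 30)
obs 4: x=5 → posterior Inverse-Gamma(13/2, 48)
obs 5: x=-4 → posterior Inverse-Gamma(7, 105/2)
obs 6: x=-5 → posterior Inverse-Gamma(15/2, 121/2)
obs 7: x=5 → posterior Inverse-Gamma(8, 157/2)
obs 8: x=6 → posterior Inverse-Gamma(17/2, 103)
obs 9: x=2 → posterior Inverse-Gamma(9, 215/2)
obs 10: x=7/4 → posterior Inverse-Gamma(19/2, 3561/32)
obs 11: x=-1 → posterior Inverse-Gamma(10, 3561/32)
obs 12: x=-7/2 → posterior Inverse-Gamma(21/2, 3661/32)
obs 13: x=-5/2 → posterior Inverse-Gamma(11, 3697/32)
obs 14: x=-4 → posterior Inverse-Gamma(23/2, 3841/32)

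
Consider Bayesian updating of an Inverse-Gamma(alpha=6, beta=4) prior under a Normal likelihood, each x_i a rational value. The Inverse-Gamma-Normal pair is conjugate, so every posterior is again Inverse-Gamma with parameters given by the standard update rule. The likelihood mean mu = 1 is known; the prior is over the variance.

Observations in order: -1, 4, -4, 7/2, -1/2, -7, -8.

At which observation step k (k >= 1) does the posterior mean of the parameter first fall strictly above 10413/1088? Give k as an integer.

obs 1: x=-1 → posterior Inverse-Gamma(13/2, 6)
obs 2: x=4 → posterior Inverse-Gamma(7, 21/2)
obs 3: x=-4 → posterior Inverse-Gamma(15/2, 23)
obs 4: x=7/2 → posterior Inverse-Gamma(8, 209/8)
obs 5: x=-1/2 → posterior Inverse-Gamma(17/2, 109/4)
obs 6: x=-7 → posterior Inverse-Gamma(9, 237/4)
obs 7: x=-8 → posterior Inverse-Gamma(19/2, 399/4)

k = 7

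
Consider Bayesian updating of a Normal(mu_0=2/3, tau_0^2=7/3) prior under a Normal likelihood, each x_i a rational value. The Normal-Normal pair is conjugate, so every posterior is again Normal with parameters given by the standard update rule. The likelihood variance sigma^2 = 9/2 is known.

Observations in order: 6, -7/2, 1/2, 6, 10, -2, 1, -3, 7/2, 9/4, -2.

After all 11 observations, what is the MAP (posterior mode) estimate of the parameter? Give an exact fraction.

561/362

obs 1: x=6 → posterior Normal(102/41, 63/41)
obs 2: x=-7/2 → posterior Normal(53/55, 63/55)
obs 3: x=1/2 → posterior Normal(20/23, 21/23)
obs 4: x=6 → posterior Normal(144/83, 63/83)
obs 5: x=10 → posterior Normal(284/97, 63/97)
obs 6: x=-2 → posterior Normal(256/111, 21/37)
obs 7: x=1 → posterior Normal(54/25, 63/125)
obs 8: x=-3 → posterior Normal(228/139, 63/139)
obs 9: x=7/2 → posterior Normal(277/153, 7/17)
obs 10: x=9/4 → posterior Normal(617/334, 63/167)
obs 11: x=-2 → posterior Normal(561/362, 63/181)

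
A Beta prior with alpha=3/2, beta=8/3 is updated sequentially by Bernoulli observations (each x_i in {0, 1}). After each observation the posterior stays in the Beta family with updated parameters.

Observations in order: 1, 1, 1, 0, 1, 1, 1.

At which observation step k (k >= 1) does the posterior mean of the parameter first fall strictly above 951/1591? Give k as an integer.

k = 3

obs 1: x=1 → posterior Beta(5/2, 8/3)
obs 2: x=1 → posterior Beta(7/2, 8/3)
obs 3: x=1 → posterior Beta(9/2, 8/3)
obs 4: x=0 → posterior Beta(9/2, 11/3)
obs 5: x=1 → posterior Beta(11/2, 11/3)
obs 6: x=1 → posterior Beta(13/2, 11/3)
obs 7: x=1 → posterior Beta(15/2, 11/3)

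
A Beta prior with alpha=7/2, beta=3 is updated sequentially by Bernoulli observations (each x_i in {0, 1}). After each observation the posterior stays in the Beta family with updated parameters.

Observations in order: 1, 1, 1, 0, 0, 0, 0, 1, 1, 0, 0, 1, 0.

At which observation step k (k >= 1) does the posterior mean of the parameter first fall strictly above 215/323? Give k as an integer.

obs 1: x=1 → posterior Beta(9/2, 3)
obs 2: x=1 → posterior Beta(11/2, 3)
obs 3: x=1 → posterior Beta(13/2, 3)
obs 4: x=0 → posterior Beta(13/2, 4)
obs 5: x=0 → posterior Beta(13/2, 5)
obs 6: x=0 → posterior Beta(13/2, 6)
obs 7: x=0 → posterior Beta(13/2, 7)
obs 8: x=1 → posterior Beta(15/2, 7)
obs 9: x=1 → posterior Beta(17/2, 7)
obs 10: x=0 → posterior Beta(17/2, 8)
obs 11: x=0 → posterior Beta(17/2, 9)
obs 12: x=1 → posterior Beta(19/2, 9)
obs 13: x=0 → posterior Beta(19/2, 10)

k = 3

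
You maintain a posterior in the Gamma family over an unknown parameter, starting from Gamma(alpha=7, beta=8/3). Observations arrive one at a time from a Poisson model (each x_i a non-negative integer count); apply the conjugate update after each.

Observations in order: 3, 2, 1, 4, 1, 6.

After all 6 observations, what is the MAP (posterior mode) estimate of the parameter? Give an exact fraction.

69/26

obs 1: x=3 → posterior Gamma(10, 11/3)
obs 2: x=2 → posterior Gamma(12, 14/3)
obs 3: x=1 → posterior Gamma(13, 17/3)
obs 4: x=4 → posterior Gamma(17, 20/3)
obs 5: x=1 → posterior Gamma(18, 23/3)
obs 6: x=6 → posterior Gamma(24, 26/3)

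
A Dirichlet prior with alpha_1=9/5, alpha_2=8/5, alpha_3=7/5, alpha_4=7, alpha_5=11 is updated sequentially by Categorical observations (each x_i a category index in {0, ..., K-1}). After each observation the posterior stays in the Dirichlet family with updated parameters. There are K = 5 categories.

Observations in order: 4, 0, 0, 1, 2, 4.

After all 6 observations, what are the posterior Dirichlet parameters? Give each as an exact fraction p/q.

obs 1: x=4 → posterior Dirichlet(9/5, 8/5, 7/5, 7, 12)
obs 2: x=0 → posterior Dirichlet(14/5, 8/5, 7/5, 7, 12)
obs 3: x=0 → posterior Dirichlet(19/5, 8/5, 7/5, 7, 12)
obs 4: x=1 → posterior Dirichlet(19/5, 13/5, 7/5, 7, 12)
obs 5: x=2 → posterior Dirichlet(19/5, 13/5, 12/5, 7, 12)
obs 6: x=4 → posterior Dirichlet(19/5, 13/5, 12/5, 7, 13)

alpha_1=19/5, alpha_2=13/5, alpha_3=12/5, alpha_4=7, alpha_5=13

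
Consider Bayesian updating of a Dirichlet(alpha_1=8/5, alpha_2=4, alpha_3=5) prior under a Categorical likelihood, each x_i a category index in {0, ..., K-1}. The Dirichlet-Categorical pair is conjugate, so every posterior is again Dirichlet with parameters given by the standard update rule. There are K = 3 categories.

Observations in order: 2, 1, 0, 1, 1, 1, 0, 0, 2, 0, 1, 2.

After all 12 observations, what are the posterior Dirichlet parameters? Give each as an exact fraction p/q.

alpha_1=28/5, alpha_2=9, alpha_3=8

obs 1: x=2 → posterior Dirichlet(8/5, 4, 6)
obs 2: x=1 → posterior Dirichlet(8/5, 5, 6)
obs 3: x=0 → posterior Dirichlet(13/5, 5, 6)
obs 4: x=1 → posterior Dirichlet(13/5, 6, 6)
obs 5: x=1 → posterior Dirichlet(13/5, 7, 6)
obs 6: x=1 → posterior Dirichlet(13/5, 8, 6)
obs 7: x=0 → posterior Dirichlet(18/5, 8, 6)
obs 8: x=0 → posterior Dirichlet(23/5, 8, 6)
obs 9: x=2 → posterior Dirichlet(23/5, 8, 7)
obs 10: x=0 → posterior Dirichlet(28/5, 8, 7)
obs 11: x=1 → posterior Dirichlet(28/5, 9, 7)
obs 12: x=2 → posterior Dirichlet(28/5, 9, 8)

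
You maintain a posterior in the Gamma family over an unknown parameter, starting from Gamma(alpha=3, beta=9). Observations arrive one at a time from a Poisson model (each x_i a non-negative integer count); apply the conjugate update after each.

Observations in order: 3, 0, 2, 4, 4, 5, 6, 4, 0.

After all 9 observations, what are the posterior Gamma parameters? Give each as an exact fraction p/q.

alpha=31, beta=18

obs 1: x=3 → posterior Gamma(6, 10)
obs 2: x=0 → posterior Gamma(6, 11)
obs 3: x=2 → posterior Gamma(8, 12)
obs 4: x=4 → posterior Gamma(12, 13)
obs 5: x=4 → posterior Gamma(16, 14)
obs 6: x=5 → posterior Gamma(21, 15)
obs 7: x=6 → posterior Gamma(27, 16)
obs 8: x=4 → posterior Gamma(31, 17)
obs 9: x=0 → posterior Gamma(31, 18)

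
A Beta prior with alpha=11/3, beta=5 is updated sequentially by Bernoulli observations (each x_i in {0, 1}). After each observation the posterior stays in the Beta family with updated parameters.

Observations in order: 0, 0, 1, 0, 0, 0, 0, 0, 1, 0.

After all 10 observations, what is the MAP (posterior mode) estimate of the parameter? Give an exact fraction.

obs 1: x=0 → posterior Beta(11/3, 6)
obs 2: x=0 → posterior Beta(11/3, 7)
obs 3: x=1 → posterior Beta(14/3, 7)
obs 4: x=0 → posterior Beta(14/3, 8)
obs 5: x=0 → posterior Beta(14/3, 9)
obs 6: x=0 → posterior Beta(14/3, 10)
obs 7: x=0 → posterior Beta(14/3, 11)
obs 8: x=0 → posterior Beta(14/3, 12)
obs 9: x=1 → posterior Beta(17/3, 12)
obs 10: x=0 → posterior Beta(17/3, 13)

7/25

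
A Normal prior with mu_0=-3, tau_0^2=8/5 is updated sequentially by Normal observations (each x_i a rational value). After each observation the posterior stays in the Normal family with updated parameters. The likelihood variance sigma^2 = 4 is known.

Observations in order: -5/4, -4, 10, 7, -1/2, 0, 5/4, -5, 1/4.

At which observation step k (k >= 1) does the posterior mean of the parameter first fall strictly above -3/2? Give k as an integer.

obs 1: x=-5/4 → posterior Normal(-5/2, 8/7)
obs 2: x=-4 → posterior Normal(-17/6, 8/9)
obs 3: x=10 → posterior Normal(-1/2, 8/11)
obs 4: x=7 → posterior Normal(17/26, 8/13)
obs 5: x=-1/2 → posterior Normal(1/2, 8/15)
obs 6: x=0 → posterior Normal(15/34, 8/17)
obs 7: x=5/4 → posterior Normal(10/19, 8/19)
obs 8: x=-5 → posterior Normal(0, 8/21)
obs 9: x=1/4 → posterior Normal(1/46, 8/23)

k = 3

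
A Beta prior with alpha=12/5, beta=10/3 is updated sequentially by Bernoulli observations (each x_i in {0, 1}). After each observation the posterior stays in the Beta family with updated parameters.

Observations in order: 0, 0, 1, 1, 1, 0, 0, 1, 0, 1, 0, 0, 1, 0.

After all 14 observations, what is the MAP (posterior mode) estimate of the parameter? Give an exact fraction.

111/266

obs 1: x=0 → posterior Beta(12/5, 13/3)
obs 2: x=0 → posterior Beta(12/5, 16/3)
obs 3: x=1 → posterior Beta(17/5, 16/3)
obs 4: x=1 → posterior Beta(22/5, 16/3)
obs 5: x=1 → posterior Beta(27/5, 16/3)
obs 6: x=0 → posterior Beta(27/5, 19/3)
obs 7: x=0 → posterior Beta(27/5, 22/3)
obs 8: x=1 → posterior Beta(32/5, 22/3)
obs 9: x=0 → posterior Beta(32/5, 25/3)
obs 10: x=1 → posterior Beta(37/5, 25/3)
obs 11: x=0 → posterior Beta(37/5, 28/3)
obs 12: x=0 → posterior Beta(37/5, 31/3)
obs 13: x=1 → posterior Beta(42/5, 31/3)
obs 14: x=0 → posterior Beta(42/5, 34/3)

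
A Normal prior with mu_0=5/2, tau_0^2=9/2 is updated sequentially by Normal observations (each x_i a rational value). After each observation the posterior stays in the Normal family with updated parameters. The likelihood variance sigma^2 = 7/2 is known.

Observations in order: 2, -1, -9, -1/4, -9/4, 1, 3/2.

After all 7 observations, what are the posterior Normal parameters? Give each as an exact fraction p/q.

obs 1: x=2 → posterior Normal(71/32, 63/32)
obs 2: x=-1 → posterior Normal(53/50, 63/50)
obs 3: x=-9 → posterior Normal(-109/68, 63/68)
obs 4: x=-1/4 → posterior Normal(-227/172, 63/86)
obs 5: x=-9/4 → posterior Normal(-77/52, 63/104)
obs 6: x=1 → posterior Normal(-68/61, 63/122)
obs 7: x=3/2 → posterior Normal(-109/140, 9/20)

mu_0=-109/140, tau_0^2=9/20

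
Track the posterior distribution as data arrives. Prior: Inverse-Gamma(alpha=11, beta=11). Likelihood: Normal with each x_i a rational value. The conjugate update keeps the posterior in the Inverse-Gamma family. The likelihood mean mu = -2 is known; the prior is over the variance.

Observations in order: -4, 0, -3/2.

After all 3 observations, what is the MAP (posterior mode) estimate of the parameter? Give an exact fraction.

121/108

obs 1: x=-4 → posterior Inverse-Gamma(23/2, 13)
obs 2: x=0 → posterior Inverse-Gamma(12, 15)
obs 3: x=-3/2 → posterior Inverse-Gamma(25/2, 121/8)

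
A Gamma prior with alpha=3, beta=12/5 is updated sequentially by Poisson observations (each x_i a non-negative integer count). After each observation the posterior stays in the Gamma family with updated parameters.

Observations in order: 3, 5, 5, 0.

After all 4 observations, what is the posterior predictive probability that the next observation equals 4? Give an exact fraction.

obs 1: x=3 → posterior Gamma(6, 17/5)
obs 2: x=5 → posterior Gamma(11, 22/5)
obs 3: x=5 → posterior Gamma(16, 27/5)
obs 4: x=0 → posterior Gamma(16, 32/5)

2928622798016439175725711360000/23122483666661158726686253786801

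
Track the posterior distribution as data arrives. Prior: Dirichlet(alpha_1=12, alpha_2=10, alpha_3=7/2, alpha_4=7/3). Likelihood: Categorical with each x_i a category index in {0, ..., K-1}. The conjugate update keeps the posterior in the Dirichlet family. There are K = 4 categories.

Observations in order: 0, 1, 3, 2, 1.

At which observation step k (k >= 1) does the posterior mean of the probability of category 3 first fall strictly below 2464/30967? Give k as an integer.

obs 1: x=0 → posterior Dirichlet(13, 10, 7/2, 7/3)
obs 2: x=1 → posterior Dirichlet(13, 11, 7/2, 7/3)
obs 3: x=3 → posterior Dirichlet(13, 11, 7/2, 10/3)
obs 4: x=2 → posterior Dirichlet(13, 11, 9/2, 10/3)
obs 5: x=1 → posterior Dirichlet(13, 12, 9/2, 10/3)

k = 2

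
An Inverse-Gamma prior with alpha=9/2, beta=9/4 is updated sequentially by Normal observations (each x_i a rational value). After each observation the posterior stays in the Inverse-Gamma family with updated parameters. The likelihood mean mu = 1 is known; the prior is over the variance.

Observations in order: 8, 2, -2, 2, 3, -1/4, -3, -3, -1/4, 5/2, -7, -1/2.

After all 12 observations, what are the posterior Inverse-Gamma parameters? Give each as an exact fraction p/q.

alpha=21/2, beta=1377/16

obs 1: x=8 → posterior Inverse-Gamma(5, 107/4)
obs 2: x=2 → posterior Inverse-Gamma(11/2, 109/4)
obs 3: x=-2 → posterior Inverse-Gamma(6, 127/4)
obs 4: x=2 → posterior Inverse-Gamma(13/2, 129/4)
obs 5: x=3 → posterior Inverse-Gamma(7, 137/4)
obs 6: x=-1/4 → posterior Inverse-Gamma(15/2, 1121/32)
obs 7: x=-3 → posterior Inverse-Gamma(8, 1377/32)
obs 8: x=-3 → posterior Inverse-Gamma(17/2, 1633/32)
obs 9: x=-1/4 → posterior Inverse-Gamma(9, 829/16)
obs 10: x=5/2 → posterior Inverse-Gamma(19/2, 847/16)
obs 11: x=-7 → posterior Inverse-Gamma(10, 1359/16)
obs 12: x=-1/2 → posterior Inverse-Gamma(21/2, 1377/16)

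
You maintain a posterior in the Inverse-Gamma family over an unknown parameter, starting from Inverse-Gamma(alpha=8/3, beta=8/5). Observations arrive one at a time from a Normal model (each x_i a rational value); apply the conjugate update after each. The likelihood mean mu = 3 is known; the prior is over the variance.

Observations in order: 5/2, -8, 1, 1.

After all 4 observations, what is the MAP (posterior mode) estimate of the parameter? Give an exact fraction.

7947/680

obs 1: x=5/2 → posterior Inverse-Gamma(19/6, 69/40)
obs 2: x=-8 → posterior Inverse-Gamma(11/3, 2489/40)
obs 3: x=1 → posterior Inverse-Gamma(25/6, 2569/40)
obs 4: x=1 → posterior Inverse-Gamma(14/3, 2649/40)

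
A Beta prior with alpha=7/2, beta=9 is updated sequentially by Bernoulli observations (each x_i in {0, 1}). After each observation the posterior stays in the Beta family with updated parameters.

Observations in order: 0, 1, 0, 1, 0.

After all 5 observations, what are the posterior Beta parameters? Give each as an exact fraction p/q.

alpha=11/2, beta=12

obs 1: x=0 → posterior Beta(7/2, 10)
obs 2: x=1 → posterior Beta(9/2, 10)
obs 3: x=0 → posterior Beta(9/2, 11)
obs 4: x=1 → posterior Beta(11/2, 11)
obs 5: x=0 → posterior Beta(11/2, 12)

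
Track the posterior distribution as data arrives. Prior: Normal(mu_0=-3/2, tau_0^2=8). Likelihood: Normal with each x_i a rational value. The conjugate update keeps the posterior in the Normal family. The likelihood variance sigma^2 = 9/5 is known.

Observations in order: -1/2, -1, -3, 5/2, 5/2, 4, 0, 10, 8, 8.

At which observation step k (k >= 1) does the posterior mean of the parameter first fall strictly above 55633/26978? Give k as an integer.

k = 9

obs 1: x=-1/2 → posterior Normal(-67/98, 72/49)
obs 2: x=-1 → posterior Normal(-147/178, 72/89)
obs 3: x=-3 → posterior Normal(-3/2, 24/43)
obs 4: x=5/2 → posterior Normal(-187/338, 72/169)
obs 5: x=5/2 → posterior Normal(13/418, 72/209)
obs 6: x=4 → posterior Normal(111/166, 24/83)
obs 7: x=0 → posterior Normal(333/578, 72/289)
obs 8: x=10 → posterior Normal(1133/658, 72/329)
obs 9: x=8 → posterior Normal(197/82, 8/41)
obs 10: x=8 → posterior Normal(2413/818, 72/409)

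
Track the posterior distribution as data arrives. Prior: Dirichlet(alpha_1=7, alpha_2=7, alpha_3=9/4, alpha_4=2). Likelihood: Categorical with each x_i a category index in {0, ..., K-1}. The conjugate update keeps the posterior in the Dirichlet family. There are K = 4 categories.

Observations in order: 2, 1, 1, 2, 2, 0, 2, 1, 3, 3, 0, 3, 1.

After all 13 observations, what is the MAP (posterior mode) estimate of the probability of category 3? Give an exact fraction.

obs 1: x=2 → posterior Dirichlet(7, 7, 13/4, 2)
obs 2: x=1 → posterior Dirichlet(7, 8, 13/4, 2)
obs 3: x=1 → posterior Dirichlet(7, 9, 13/4, 2)
obs 4: x=2 → posterior Dirichlet(7, 9, 17/4, 2)
obs 5: x=2 → posterior Dirichlet(7, 9, 21/4, 2)
obs 6: x=0 → posterior Dirichlet(8, 9, 21/4, 2)
obs 7: x=2 → posterior Dirichlet(8, 9, 25/4, 2)
obs 8: x=1 → posterior Dirichlet(8, 10, 25/4, 2)
obs 9: x=3 → posterior Dirichlet(8, 10, 25/4, 3)
obs 10: x=3 → posterior Dirichlet(8, 10, 25/4, 4)
obs 11: x=0 → posterior Dirichlet(9, 10, 25/4, 4)
obs 12: x=3 → posterior Dirichlet(9, 10, 25/4, 5)
obs 13: x=1 → posterior Dirichlet(9, 11, 25/4, 5)

16/109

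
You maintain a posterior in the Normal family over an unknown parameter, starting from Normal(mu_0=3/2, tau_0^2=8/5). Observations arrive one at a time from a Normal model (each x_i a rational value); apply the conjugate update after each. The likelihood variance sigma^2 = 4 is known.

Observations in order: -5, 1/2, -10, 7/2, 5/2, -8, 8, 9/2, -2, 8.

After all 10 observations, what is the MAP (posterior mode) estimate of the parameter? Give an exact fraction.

obs 1: x=-5 → posterior Normal(-5/14, 8/7)
obs 2: x=1/2 → posterior Normal(-1/6, 8/9)
obs 3: x=-10 → posterior Normal(-43/22, 8/11)
obs 4: x=7/2 → posterior Normal(-29/26, 8/13)
obs 5: x=5/2 → posterior Normal(-19/30, 8/15)
obs 6: x=-8 → posterior Normal(-3/2, 8/17)
obs 7: x=8 → posterior Normal(-1/2, 8/19)
obs 8: x=9/2 → posterior Normal(-1/42, 8/21)
obs 9: x=-2 → posterior Normal(-9/46, 8/23)
obs 10: x=8 → posterior Normal(23/50, 8/25)

23/50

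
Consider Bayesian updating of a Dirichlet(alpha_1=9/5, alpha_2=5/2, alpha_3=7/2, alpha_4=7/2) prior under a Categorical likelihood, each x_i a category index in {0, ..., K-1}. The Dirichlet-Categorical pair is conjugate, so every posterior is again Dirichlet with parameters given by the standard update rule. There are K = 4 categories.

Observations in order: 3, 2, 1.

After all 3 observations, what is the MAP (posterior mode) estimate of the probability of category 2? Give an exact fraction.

35/103

obs 1: x=3 → posterior Dirichlet(9/5, 5/2, 7/2, 9/2)
obs 2: x=2 → posterior Dirichlet(9/5, 5/2, 9/2, 9/2)
obs 3: x=1 → posterior Dirichlet(9/5, 7/2, 9/2, 9/2)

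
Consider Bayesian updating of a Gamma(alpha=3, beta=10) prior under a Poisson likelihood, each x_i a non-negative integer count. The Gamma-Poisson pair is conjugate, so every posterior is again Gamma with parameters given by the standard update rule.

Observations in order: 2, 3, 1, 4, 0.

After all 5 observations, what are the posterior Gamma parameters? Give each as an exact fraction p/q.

alpha=13, beta=15

obs 1: x=2 → posterior Gamma(5, 11)
obs 2: x=3 → posterior Gamma(8, 12)
obs 3: x=1 → posterior Gamma(9, 13)
obs 4: x=4 → posterior Gamma(13, 14)
obs 5: x=0 → posterior Gamma(13, 15)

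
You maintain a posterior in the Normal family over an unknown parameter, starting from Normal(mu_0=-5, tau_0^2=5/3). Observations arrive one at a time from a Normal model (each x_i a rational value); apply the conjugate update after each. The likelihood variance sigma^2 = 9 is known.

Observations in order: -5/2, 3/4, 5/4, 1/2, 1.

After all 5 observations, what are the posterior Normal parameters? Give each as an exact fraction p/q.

mu_0=-5/2, tau_0^2=45/52

obs 1: x=-5/2 → posterior Normal(-295/64, 45/32)
obs 2: x=3/4 → posterior Normal(-575/148, 45/37)
obs 3: x=5/4 → posterior Normal(-275/84, 15/14)
obs 4: x=1/2 → posterior Normal(-135/47, 45/47)
obs 5: x=1 → posterior Normal(-5/2, 45/52)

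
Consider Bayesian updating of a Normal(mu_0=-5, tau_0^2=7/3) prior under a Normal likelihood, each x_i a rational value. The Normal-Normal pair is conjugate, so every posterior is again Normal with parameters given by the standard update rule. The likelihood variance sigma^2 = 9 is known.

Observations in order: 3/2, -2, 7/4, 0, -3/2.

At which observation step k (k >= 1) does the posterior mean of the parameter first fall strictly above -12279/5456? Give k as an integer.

obs 1: x=3/2 → posterior Normal(-249/68, 63/34)
obs 2: x=-2 → posterior Normal(-277/82, 63/41)
obs 3: x=7/4 → posterior Normal(-505/192, 21/16)
obs 4: x=0 → posterior Normal(-101/44, 63/55)
obs 5: x=-3/2 → posterior Normal(-547/248, 63/62)

k = 5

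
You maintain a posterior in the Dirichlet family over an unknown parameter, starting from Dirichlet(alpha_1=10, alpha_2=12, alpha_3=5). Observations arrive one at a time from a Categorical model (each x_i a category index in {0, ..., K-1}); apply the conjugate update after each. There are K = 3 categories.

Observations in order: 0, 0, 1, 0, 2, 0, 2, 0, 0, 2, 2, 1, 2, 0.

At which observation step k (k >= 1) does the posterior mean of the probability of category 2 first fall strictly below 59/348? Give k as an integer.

obs 1: x=0 → posterior Dirichlet(11, 12, 5)
obs 2: x=0 → posterior Dirichlet(12, 12, 5)
obs 3: x=1 → posterior Dirichlet(12, 13, 5)
obs 4: x=0 → posterior Dirichlet(13, 13, 5)
obs 5: x=2 → posterior Dirichlet(13, 13, 6)
obs 6: x=0 → posterior Dirichlet(14, 13, 6)
obs 7: x=2 → posterior Dirichlet(14, 13, 7)
obs 8: x=0 → posterior Dirichlet(15, 13, 7)
obs 9: x=0 → posterior Dirichlet(16, 13, 7)
obs 10: x=2 → posterior Dirichlet(16, 13, 8)
obs 11: x=2 → posterior Dirichlet(16, 13, 9)
obs 12: x=1 → posterior Dirichlet(16, 14, 9)
obs 13: x=2 → posterior Dirichlet(16, 14, 10)
obs 14: x=0 → posterior Dirichlet(17, 14, 10)

k = 3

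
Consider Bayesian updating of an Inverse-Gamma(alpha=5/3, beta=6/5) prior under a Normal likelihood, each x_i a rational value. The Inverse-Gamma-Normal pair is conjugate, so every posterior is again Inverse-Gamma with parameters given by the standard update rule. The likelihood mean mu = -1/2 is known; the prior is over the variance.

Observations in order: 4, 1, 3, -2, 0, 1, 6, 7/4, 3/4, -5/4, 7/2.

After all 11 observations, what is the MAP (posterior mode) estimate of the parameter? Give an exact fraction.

obs 1: x=4 → posterior Inverse-Gamma(13/6, 453/40)
obs 2: x=1 → posterior Inverse-Gamma(8/3, 249/20)
obs 3: x=3 → posterior Inverse-Gamma(19/6, 743/40)
obs 4: x=-2 → posterior Inverse-Gamma(11/3, 197/10)
obs 5: x=0 → posterior Inverse-Gamma(25/6, 793/40)
obs 6: x=1 → posterior Inverse-Gamma(14/3, 419/20)
obs 7: x=6 → posterior Inverse-Gamma(31/6, 1683/40)
obs 8: x=7/4 → posterior Inverse-Gamma(17/3, 7137/160)
obs 9: x=3/4 → posterior Inverse-Gamma(37/6, 3631/80)
obs 10: x=-5/4 → posterior Inverse-Gamma(20/3, 7307/160)
obs 11: x=7/2 → posterior Inverse-Gamma(43/6, 8587/160)

25761/3920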